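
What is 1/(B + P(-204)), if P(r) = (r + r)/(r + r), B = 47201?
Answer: 1/47202 ≈ 2.1186e-5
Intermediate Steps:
P(r) = 1 (P(r) = (2*r)/((2*r)) = (2*r)*(1/(2*r)) = 1)
1/(B + P(-204)) = 1/(47201 + 1) = 1/47202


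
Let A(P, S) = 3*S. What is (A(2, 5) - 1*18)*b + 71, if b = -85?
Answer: 326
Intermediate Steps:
(A(2, 5) - 1*18)*b + 71 = (3*5 - 1*18)*(-85) + 71 = (15 - 18)*(-85) + 71 = -3*(-85) + 71 = 255 + 71 = 326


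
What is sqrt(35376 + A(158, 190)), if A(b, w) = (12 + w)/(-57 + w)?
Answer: sqrt(625792930)/133 ≈ 188.09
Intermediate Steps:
A(b, w) = (12 + w)/(-57 + w)
sqrt(35376 + A(158, 190)) = sqrt(35376 + (12 + 190)/(-57 + 190)) = sqrt(35376 + 202/133) = sqrt(4705210/133) = sqrt(625792930)/133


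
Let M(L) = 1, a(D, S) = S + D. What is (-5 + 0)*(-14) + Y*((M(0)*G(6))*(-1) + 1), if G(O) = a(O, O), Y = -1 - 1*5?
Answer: 136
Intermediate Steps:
a(D, S) = D + S
Y = -6 (Y = -1 - 5 = -6)
G(O) = 2*O (G(O) = O + O = 2*O)
(-5 + 0)*(-14) + Y*((M(0)*G(6))*(-1) + 1) = (-5 + 0)*(-14) - 6*((1*(2*6))*(-1) + 1) = -5*(-14) - 6*((1*12)*(-1) + 1) = 70 - 6*(12*(-1) + 1) = 70 - 6*(-12 + 1) = 70 - 6*(-11) = 70 + 66 = 136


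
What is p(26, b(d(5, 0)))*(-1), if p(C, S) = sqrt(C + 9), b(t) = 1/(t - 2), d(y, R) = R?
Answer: -sqrt(35) ≈ -5.9161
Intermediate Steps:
b(t) = 1/(-2 + t)
p(C, S) = sqrt(9 + C)
p(26, b(d(5, 0)))*(-1) = sqrt(9 + 26)*(-1) = sqrt(35)*(-1) = -sqrt(35)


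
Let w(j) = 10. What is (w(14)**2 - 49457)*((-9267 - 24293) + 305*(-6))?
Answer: 1746744230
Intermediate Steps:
(w(14)**2 - 49457)*((-9267 - 24293) + 305*(-6)) = (10**2 - 49457)*((-9267 - 24293) + 305*(-6)) = (100 - 49457)*(-33560 - 1830) = -49357*(-35390) = 1746744230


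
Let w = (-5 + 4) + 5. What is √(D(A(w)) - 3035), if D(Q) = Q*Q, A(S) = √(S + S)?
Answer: I*√3027 ≈ 55.018*I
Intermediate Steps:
w = 4 (w = -1 + 5 = 4)
A(S) = √2*√S (A(S) = √(2*S) = √2*√S)
D(Q) = Q²
√(D(A(w)) - 3035) = √((√2*√4)² - 3035) = √((√2*2)² - 3035) = √((2*√2)² - 3035) = √(8 - 3035) = √(-3027) = I*√3027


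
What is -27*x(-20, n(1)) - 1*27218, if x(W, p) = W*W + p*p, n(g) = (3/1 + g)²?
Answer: -44930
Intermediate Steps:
n(g) = (3 + g)² (n(g) = (3*1 + g)² = (3 + g)²)
x(W, p) = W² + p²
-27*x(-20, n(1)) - 1*27218 = -27*((-20)² + ((3 + 1)²)²) - 1*27218 = -27*(400 + (4²)²) - 27218 = -27*(400 + 16²) - 27218 = -27*(400 + 256) - 27218 = -27*656 - 27218 = -17712 - 27218 = -44930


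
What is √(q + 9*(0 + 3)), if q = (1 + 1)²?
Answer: √31 ≈ 5.5678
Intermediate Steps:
q = 4 (q = 2² = 4)
√(q + 9*(0 + 3)) = √(4 + 9*(0 + 3)) = √(4 + 9*3) = √(4 + 27) = √31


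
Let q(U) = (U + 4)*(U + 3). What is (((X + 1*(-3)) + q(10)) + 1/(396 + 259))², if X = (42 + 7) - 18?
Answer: 18920277601/429025 ≈ 44101.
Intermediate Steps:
X = 31 (X = 49 - 18 = 31)
q(U) = (3 + U)*(4 + U) (q(U) = (4 + U)*(3 + U) = (3 + U)*(4 + U))
(((X + 1*(-3)) + q(10)) + 1/(396 + 259))² = (((31 + 1*(-3)) + (12 + 10² + 7*10)) + 1/(396 + 259))² = (((31 - 3) + (12 + 100 + 70)) + 1/655)² = ((28 + 182) + 1/655)² = (210 + 1/655)² = (137551/655)² = 18920277601/429025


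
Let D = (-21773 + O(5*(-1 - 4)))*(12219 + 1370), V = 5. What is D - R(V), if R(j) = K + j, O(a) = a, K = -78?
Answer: -296212949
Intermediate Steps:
R(j) = -78 + j
D = -296213022 (D = (-21773 + 5*(-1 - 4))*(12219 + 1370) = (-21773 + 5*(-5))*13589 = (-21773 - 25)*13589 = -21798*13589 = -296213022)
D - R(V) = -296213022 - (-78 + 5) = -296213022 - 1*(-73) = -296213022 + 73 = -296212949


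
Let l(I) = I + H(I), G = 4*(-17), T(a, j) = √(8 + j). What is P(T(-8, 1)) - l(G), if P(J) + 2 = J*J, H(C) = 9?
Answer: 66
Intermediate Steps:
G = -68
P(J) = -2 + J² (P(J) = -2 + J*J = -2 + J²)
l(I) = 9 + I (l(I) = I + 9 = 9 + I)
P(T(-8, 1)) - l(G) = (-2 + (√(8 + 1))²) - (9 - 68) = (-2 + (√9)²) - 1*(-59) = (-2 + 3²) + 59 = (-2 + 9) + 59 = 7 + 59 = 66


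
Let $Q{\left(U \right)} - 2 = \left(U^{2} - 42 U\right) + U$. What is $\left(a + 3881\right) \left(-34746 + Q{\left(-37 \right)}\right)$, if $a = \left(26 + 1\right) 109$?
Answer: $-217398992$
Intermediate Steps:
$Q{\left(U \right)} = 2 + U^{2} - 41 U$ ($Q{\left(U \right)} = 2 + \left(\left(U^{2} - 42 U\right) + U\right) = 2 + \left(U^{2} - 41 U\right) = 2 + U^{2} - 41 U$)
$a = 2943$ ($a = 27 \cdot 109 = 2943$)
$\left(a + 3881\right) \left(-34746 + Q{\left(-37 \right)}\right) = \left(2943 + 3881\right) \left(-34746 + \left(2 + \left(-37\right)^{2} - -1517\right)\right) = 6824 \left(-34746 + \left(2 + 1369 + 1517\right)\right) = 6824 \left(-34746 + 2888\right) = 6824 \left(-31858\right) = -217398992$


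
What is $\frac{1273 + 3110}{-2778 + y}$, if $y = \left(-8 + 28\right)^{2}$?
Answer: $- \frac{4383}{2378} \approx -1.8431$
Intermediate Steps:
$y = 400$ ($y = 20^{2} = 400$)
$\frac{1273 + 3110}{-2778 + y} = \frac{1273 + 3110}{-2778 + 400} = \frac{4383}{-2378} = 4383 \left(- \frac{1}{2378}\right) = - \frac{4383}{2378}$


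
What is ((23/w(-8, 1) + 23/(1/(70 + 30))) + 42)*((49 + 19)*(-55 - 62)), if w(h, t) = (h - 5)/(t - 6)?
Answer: -18703332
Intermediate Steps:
w(h, t) = (-5 + h)/(-6 + t)
((23/w(-8, 1) + 23/(1/(70 + 30))) + 42)*((49 + 19)*(-55 - 62)) = ((23/(((-5 - 8)/(-6 + 1))) + 23/(1/(70 + 30))) + 42)*((49 + 19)*(-55 - 62)) = ((23/((-13/(-5))) + 23/(1/100)) + 42)*(68*(-117)) = ((23/((-1/5*(-13))) + 23/(1/100)) + 42)*(-7956) = ((23/(13/5) + 23*100) + 42)*(-7956) = ((23*(5/13) + 2300) + 42)*(-7956) = ((115/13 + 2300) + 42)*(-7956) = (30015/13 + 42)*(-7956) = (30561/13)*(-7956) = -18703332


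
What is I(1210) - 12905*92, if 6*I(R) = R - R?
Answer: -1187260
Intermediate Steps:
I(R) = 0 (I(R) = (R - R)/6 = (⅙)*0 = 0)
I(1210) - 12905*92 = 0 - 12905*92 = 0 - 1187260 = -1187260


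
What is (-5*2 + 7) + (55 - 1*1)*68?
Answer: 3669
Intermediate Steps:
(-5*2 + 7) + (55 - 1*1)*68 = (-10 + 7) + (55 - 1)*68 = -3 + 54*68 = -3 + 3672 = 3669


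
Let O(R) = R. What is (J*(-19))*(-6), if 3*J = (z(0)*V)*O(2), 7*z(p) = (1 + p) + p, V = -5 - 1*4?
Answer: -684/7 ≈ -97.714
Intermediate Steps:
V = -9 (V = -5 - 4 = -9)
z(p) = ⅐ + 2*p/7 (z(p) = ((1 + p) + p)/7 = (1 + 2*p)/7 = ⅐ + 2*p/7)
J = -6/7 (J = (((⅐ + (2/7)*0)*(-9))*2)/3 = (((⅐ + 0)*(-9))*2)/3 = (((⅐)*(-9))*2)/3 = (-9/7*2)/3 = (⅓)*(-18/7) = -6/7 ≈ -0.85714)
(J*(-19))*(-6) = -6/7*(-19)*(-6) = (114/7)*(-6) = -684/7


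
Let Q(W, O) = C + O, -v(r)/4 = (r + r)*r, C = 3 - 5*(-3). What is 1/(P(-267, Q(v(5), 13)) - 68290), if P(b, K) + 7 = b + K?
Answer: -1/68533 ≈ -1.4592e-5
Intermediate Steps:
C = 18 (C = 3 + 15 = 18)
v(r) = -8*r**2 (v(r) = -4*(r + r)*r = -4*2*r*r = -8*r**2)
Q(W, O) = 18 + O
P(b, K) = -7 + K + b (P(b, K) = -7 + (b + K) = -7 + (K + b) = -7 + K + b)
1/(P(-267, Q(v(5), 13)) - 68290) = 1/((-7 + (18 + 13) - 267) - 68290) = 1/((-7 + 31 - 267) - 68290) = 1/(-243 - 68290) = 1/(-68533) = -1/68533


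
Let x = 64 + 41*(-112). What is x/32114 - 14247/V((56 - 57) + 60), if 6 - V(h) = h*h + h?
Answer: 73587701/18915146 ≈ 3.8904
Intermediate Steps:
V(h) = 6 - h - h**2 (V(h) = 6 - (h*h + h) = 6 - (h**2 + h) = 6 - (h + h**2) = 6 + (-h - h**2) = 6 - h - h**2)
x = -4528 (x = 64 - 4592 = -4528)
x/32114 - 14247/V((56 - 57) + 60) = -4528/32114 - 14247/(6 - ((56 - 57) + 60) - ((56 - 57) + 60)**2) = -4528*1/32114 - 14247/(6 - (-1 + 60) - (-1 + 60)**2) = -2264/16057 - 14247/(6 - 1*59 - 1*59**2) = -2264/16057 - 14247/(6 - 59 - 1*3481) = -2264/16057 - 14247/(6 - 59 - 3481) = -2264/16057 - 14247/(-3534) = -2264/16057 - 14247*(-1/3534) = -2264/16057 + 4749/1178 = 73587701/18915146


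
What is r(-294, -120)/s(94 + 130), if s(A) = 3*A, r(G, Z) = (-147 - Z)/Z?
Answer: 3/8960 ≈ 0.00033482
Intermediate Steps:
r(G, Z) = (-147 - Z)/Z
r(-294, -120)/s(94 + 130) = ((-147 - 1*(-120))/(-120))/((3*(94 + 130))) = (-(-147 + 120)/120)/((3*224)) = -1/120*(-27)/672 = (9/40)*(1/672) = 3/8960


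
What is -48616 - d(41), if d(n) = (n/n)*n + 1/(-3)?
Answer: -145970/3 ≈ -48657.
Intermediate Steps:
d(n) = -⅓ + n (d(n) = 1*n - ⅓ = n - ⅓ = -⅓ + n)
-48616 - d(41) = -48616 - (-⅓ + 41) = -48616 - 1*122/3 = -48616 - 122/3 = -145970/3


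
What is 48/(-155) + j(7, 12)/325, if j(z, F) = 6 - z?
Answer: -3151/10075 ≈ -0.31275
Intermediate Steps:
48/(-155) + j(7, 12)/325 = 48/(-155) + (6 - 1*7)/325 = 48*(-1/155) + (6 - 7)*(1/325) = -48/155 - 1*1/325 = -48/155 - 1/325 = -3151/10075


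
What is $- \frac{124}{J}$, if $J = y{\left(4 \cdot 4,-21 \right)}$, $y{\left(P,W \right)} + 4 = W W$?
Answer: $- \frac{124}{437} \approx -0.28375$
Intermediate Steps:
$y{\left(P,W \right)} = -4 + W^{2}$ ($y{\left(P,W \right)} = -4 + W W = -4 + W^{2}$)
$J = 437$ ($J = -4 + \left(-21\right)^{2} = -4 + 441 = 437$)
$- \frac{124}{J} = - \frac{124}{437}$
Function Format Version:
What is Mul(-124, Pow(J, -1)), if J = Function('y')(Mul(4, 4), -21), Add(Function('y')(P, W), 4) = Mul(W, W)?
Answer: Rational(-124, 437) ≈ -0.28375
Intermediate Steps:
Function('y')(P, W) = Add(-4, Pow(W, 2)) (Function('y')(P, W) = Add(-4, Mul(W, W)) = Add(-4, Pow(W, 2)))
J = 437 (J = Add(-4, Pow(-21, 2)) = Add(-4, 441) = 437)
Mul(-124, Pow(J, -1)) = Mul(-124, Pow(437, -1)) = Mul(-124, Rational(1, 437)) = Rational(-124, 437)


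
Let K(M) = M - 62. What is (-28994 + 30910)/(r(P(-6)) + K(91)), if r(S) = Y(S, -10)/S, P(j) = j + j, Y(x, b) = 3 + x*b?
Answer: 7664/75 ≈ 102.19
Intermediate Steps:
Y(x, b) = 3 + b*x
P(j) = 2*j
r(S) = (3 - 10*S)/S
K(M) = -62 + M
(-28994 + 30910)/(r(P(-6)) + K(91)) = (-28994 + 30910)/((-10 + 3/((2*(-6)))) + (-62 + 91)) = 1916/((-10 + 3/(-12)) + 29) = 1916/((-10 + 3*(-1/12)) + 29) = 1916/((-10 - ¼) + 29) = 1916/(-41/4 + 29) = 1916/(75/4) = 1916*(4/75) = 7664/75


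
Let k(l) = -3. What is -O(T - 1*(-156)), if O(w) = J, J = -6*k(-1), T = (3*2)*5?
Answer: -18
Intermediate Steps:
T = 30 (T = 6*5 = 30)
J = 18 (J = -6*(-3) = 18)
O(w) = 18
-O(T - 1*(-156)) = -1*18 = -18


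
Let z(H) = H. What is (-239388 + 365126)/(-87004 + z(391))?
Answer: -125738/86613 ≈ -1.4517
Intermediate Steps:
(-239388 + 365126)/(-87004 + z(391)) = (-239388 + 365126)/(-87004 + 391) = 125738/(-86613) = 125738*(-1/86613) = -125738/86613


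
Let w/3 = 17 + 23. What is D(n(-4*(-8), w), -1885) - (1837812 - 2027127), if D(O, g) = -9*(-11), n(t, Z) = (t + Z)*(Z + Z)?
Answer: 189414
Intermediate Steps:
w = 120 (w = 3*(17 + 23) = 3*40 = 120)
n(t, Z) = 2*Z*(Z + t) (n(t, Z) = (Z + t)*(2*Z) = 2*Z*(Z + t))
D(O, g) = 99
D(n(-4*(-8), w), -1885) - (1837812 - 2027127) = 99 - (1837812 - 2027127) = 99 - 1*(-189315) = 99 + 189315 = 189414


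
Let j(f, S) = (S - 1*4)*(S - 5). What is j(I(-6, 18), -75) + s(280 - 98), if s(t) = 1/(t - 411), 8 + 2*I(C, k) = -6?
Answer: 1447279/229 ≈ 6320.0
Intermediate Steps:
I(C, k) = -7 (I(C, k) = -4 + (1/2)*(-6) = -4 - 3 = -7)
j(f, S) = (-5 + S)*(-4 + S) (j(f, S) = (S - 4)*(-5 + S) = (-4 + S)*(-5 + S) = (-5 + S)*(-4 + S))
s(t) = 1/(-411 + t)
j(I(-6, 18), -75) + s(280 - 98) = (20 + (-75)**2 - 9*(-75)) + 1/(-411 + (280 - 98)) = (20 + 5625 + 675) + 1/(-411 + 182) = 6320 + 1/(-229) = 6320 - 1/229 = 1447279/229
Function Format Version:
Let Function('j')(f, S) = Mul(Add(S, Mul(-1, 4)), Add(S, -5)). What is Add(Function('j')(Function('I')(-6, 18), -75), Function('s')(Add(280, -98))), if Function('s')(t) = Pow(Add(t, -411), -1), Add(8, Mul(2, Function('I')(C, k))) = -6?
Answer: Rational(1447279, 229) ≈ 6320.0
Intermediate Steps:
Function('I')(C, k) = -7 (Function('I')(C, k) = Add(-4, Mul(Rational(1, 2), -6)) = Add(-4, -3) = -7)
Function('j')(f, S) = Mul(Add(-5, S), Add(-4, S)) (Function('j')(f, S) = Mul(Add(S, -4), Add(-5, S)) = Mul(Add(-4, S), Add(-5, S)) = Mul(Add(-5, S), Add(-4, S)))
Function('s')(t) = Pow(Add(-411, t), -1)
Add(Function('j')(Function('I')(-6, 18), -75), Function('s')(Add(280, -98))) = Add(Add(20, Pow(-75, 2), Mul(-9, -75)), Pow(Add(-411, Add(280, -98)), -1)) = Add(Add(20, 5625, 675), Pow(Add(-411, 182), -1)) = Add(6320, Pow(-229, -1)) = Add(6320, Rational(-1, 229)) = Rational(1447279, 229)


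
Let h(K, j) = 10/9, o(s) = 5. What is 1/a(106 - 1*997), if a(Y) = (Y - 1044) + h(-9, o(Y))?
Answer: -9/17405 ≈ -0.00051709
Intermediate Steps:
h(K, j) = 10/9 (h(K, j) = 10*(1/9) = 10/9)
a(Y) = -9386/9 + Y (a(Y) = (Y - 1044) + 10/9 = (-1044 + Y) + 10/9 = -9386/9 + Y)
1/a(106 - 1*997) = 1/(-9386/9 + (106 - 1*997)) = 1/(-9386/9 + (106 - 997)) = 1/(-9386/9 - 891) = 1/(-17405/9) = -9/17405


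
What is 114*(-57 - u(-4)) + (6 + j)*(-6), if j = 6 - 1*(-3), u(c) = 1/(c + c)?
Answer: -26295/4 ≈ -6573.8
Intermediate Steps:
u(c) = 1/(2*c)
j = 9 (j = 6 + 3 = 9)
114*(-57 - u(-4)) + (6 + j)*(-6) = 114*(-57 - 1/(2*(-4))) + (6 + 9)*(-6) = 114*(-57 - (-1)/(2*4)) + 15*(-6) = 114*(-57 - 1*(-⅛)) - 90 = 114*(-57 + ⅛) - 90 = 114*(-455/8) - 90 = -25935/4 - 90 = -26295/4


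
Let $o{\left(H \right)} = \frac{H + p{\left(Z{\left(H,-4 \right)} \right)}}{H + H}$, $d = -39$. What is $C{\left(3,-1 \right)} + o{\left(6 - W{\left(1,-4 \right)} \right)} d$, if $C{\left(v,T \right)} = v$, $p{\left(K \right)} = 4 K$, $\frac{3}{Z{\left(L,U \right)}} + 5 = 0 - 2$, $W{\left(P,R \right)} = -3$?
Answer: $- \frac{179}{14} \approx -12.786$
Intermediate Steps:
$Z{\left(L,U \right)} = - \frac{3}{7}$ ($Z{\left(L,U \right)} = \frac{3}{-5 + \left(0 - 2\right)} = \frac{3}{-5 - 2} = \frac{3}{-7} = 3 \left(- \frac{1}{7}\right) = - \frac{3}{7}$)
$o{\left(H \right)} = \frac{- \frac{12}{7} + H}{2 H}$ ($o{\left(H \right)} = \frac{H + 4 \left(- \frac{3}{7}\right)}{H + H} = \frac{H - \frac{12}{7}}{2 H} = \left(- \frac{12}{7} + H\right) \frac{1}{2 H} = \frac{- \frac{12}{7} + H}{2 H}$)
$C{\left(3,-1 \right)} + o{\left(6 - W{\left(1,-4 \right)} \right)} d = 3 + \frac{-12 + 7 \left(6 - -3\right)}{14 \left(6 - -3\right)} \left(-39\right) = 3 + \frac{-12 + 7 \left(6 + 3\right)}{14 \left(6 + 3\right)} \left(-39\right) = 3 + \frac{-12 + 7 \cdot 9}{14 \cdot 9} \left(-39\right) = 3 + \frac{1}{14} \cdot \frac{1}{9} \left(-12 + 63\right) \left(-39\right) = 3 + \frac{1}{14} \cdot \frac{1}{9} \cdot 51 \left(-39\right) = 3 + \frac{17}{42} \left(-39\right) = 3 - \frac{221}{14} = - \frac{179}{14}$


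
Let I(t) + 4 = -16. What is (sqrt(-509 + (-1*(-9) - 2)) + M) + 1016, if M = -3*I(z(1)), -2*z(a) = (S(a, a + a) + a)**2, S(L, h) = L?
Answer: 1076 + I*sqrt(502) ≈ 1076.0 + 22.405*I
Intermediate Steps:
z(a) = -2*a**2 (z(a) = -(a + a)**2/2 = -4*a**2/2 = -2*a**2)
I(t) = -20 (I(t) = -4 - 16 = -20)
M = 60 (M = -3*(-20) = 60)
(sqrt(-509 + (-1*(-9) - 2)) + M) + 1016 = (sqrt(-509 + (-1*(-9) - 2)) + 60) + 1016 = (sqrt(-509 + (9 - 2)) + 60) + 1016 = (sqrt(-509 + 7) + 60) + 1016 = (sqrt(-502) + 60) + 1016 = (I*sqrt(502) + 60) + 1016 = (60 + I*sqrt(502)) + 1016 = 1076 + I*sqrt(502)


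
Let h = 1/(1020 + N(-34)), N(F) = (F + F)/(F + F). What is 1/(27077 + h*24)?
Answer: 1021/27645641 ≈ 3.6932e-5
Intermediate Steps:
N(F) = 1 (N(F) = (2*F)/((2*F)) = (2*F)*(1/(2*F)) = 1)
h = 1/1021 (h = 1/(1020 + 1) = 1/1021 ≈ 0.00097943)
1/(27077 + h*24) = 1/(27077 + (1/1021)*24) = 1/(27077 + 24/1021) = 1/(27645641/1021) = 1021/27645641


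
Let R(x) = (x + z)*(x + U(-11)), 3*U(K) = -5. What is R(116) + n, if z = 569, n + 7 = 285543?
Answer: 1091563/3 ≈ 3.6385e+5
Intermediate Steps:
n = 285536 (n = -7 + 285543 = 285536)
U(K) = -5/3 (U(K) = (⅓)*(-5) = -5/3)
R(x) = (569 + x)*(-5/3 + x) (R(x) = (x + 569)*(x - 5/3) = (569 + x)*(-5/3 + x))
R(116) + n = (-2845/3 + 116² + (1702/3)*116) + 285536 = (-2845/3 + 13456 + 197432/3) + 285536 = 234955/3 + 285536 = 1091563/3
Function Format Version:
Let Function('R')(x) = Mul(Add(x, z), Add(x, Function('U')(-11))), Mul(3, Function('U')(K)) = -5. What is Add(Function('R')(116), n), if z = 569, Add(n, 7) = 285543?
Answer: Rational(1091563, 3) ≈ 3.6385e+5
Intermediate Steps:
n = 285536 (n = Add(-7, 285543) = 285536)
Function('U')(K) = Rational(-5, 3) (Function('U')(K) = Mul(Rational(1, 3), -5) = Rational(-5, 3))
Function('R')(x) = Mul(Add(569, x), Add(Rational(-5, 3), x)) (Function('R')(x) = Mul(Add(x, 569), Add(x, Rational(-5, 3))) = Mul(Add(569, x), Add(Rational(-5, 3), x)))
Add(Function('R')(116), n) = Add(Add(Rational(-2845, 3), Pow(116, 2), Mul(Rational(1702, 3), 116)), 285536) = Add(Add(Rational(-2845, 3), 13456, Rational(197432, 3)), 285536) = Add(Rational(234955, 3), 285536) = Rational(1091563, 3)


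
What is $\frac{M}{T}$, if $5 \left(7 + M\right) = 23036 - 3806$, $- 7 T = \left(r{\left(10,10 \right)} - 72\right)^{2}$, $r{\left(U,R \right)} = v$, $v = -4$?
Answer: $- \frac{26873}{5776} \approx -4.6525$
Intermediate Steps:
$r{\left(U,R \right)} = -4$
$T = - \frac{5776}{7}$ ($T = - \frac{\left(-4 - 72\right)^{2}}{7} = - \frac{\left(-76\right)^{2}}{7} = \left(- \frac{1}{7}\right) 5776 = - \frac{5776}{7} \approx -825.14$)
$M = 3839$ ($M = -7 + \frac{23036 - 3806}{5} = -7 + \frac{1}{5} \cdot 19230 = -7 + 3846 = 3839$)
$\frac{M}{T} = \frac{3839}{- \frac{5776}{7}} = 3839 \left(- \frac{7}{5776}\right) = - \frac{26873}{5776}$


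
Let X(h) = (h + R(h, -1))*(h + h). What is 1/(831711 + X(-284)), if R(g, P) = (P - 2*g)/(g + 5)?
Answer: 31/30819497 ≈ 1.0059e-6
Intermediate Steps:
R(g, P) = (P - 2*g)/(5 + g)
X(h) = 2*h*(h + (-1 - 2*h)/(5 + h)) (X(h) = (h + (-1 - 2*h)/(5 + h))*(h + h) = (h + (-1 - 2*h)/(5 + h))*(2*h) = 2*h*(h + (-1 - 2*h)/(5 + h)))
1/(831711 + X(-284)) = 1/(831711 + 2*(-284)*(-1 + (-284)**2 + 3*(-284))/(5 - 284)) = 1/(831711 + 2*(-284)*(-1 + 80656 - 852)/(-279)) = 1/(831711 + 2*(-284)*(-1/279)*79803) = 1/(831711 + 5036456/31) = 1/(30819497/31) = 31/30819497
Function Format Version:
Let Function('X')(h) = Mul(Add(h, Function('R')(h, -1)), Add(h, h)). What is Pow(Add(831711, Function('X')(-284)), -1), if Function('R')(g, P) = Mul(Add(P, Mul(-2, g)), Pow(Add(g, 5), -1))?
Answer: Rational(31, 30819497) ≈ 1.0059e-6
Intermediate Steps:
Function('R')(g, P) = Mul(Pow(Add(5, g), -1), Add(P, Mul(-2, g))) (Function('R')(g, P) = Mul(Add(P, Mul(-2, g)), Pow(Add(5, g), -1)) = Mul(Pow(Add(5, g), -1), Add(P, Mul(-2, g))))
Function('X')(h) = Mul(2, h, Add(h, Mul(Pow(Add(5, h), -1), Add(-1, Mul(-2, h))))) (Function('X')(h) = Mul(Add(h, Mul(Pow(Add(5, h), -1), Add(-1, Mul(-2, h)))), Add(h, h)) = Mul(Add(h, Mul(Pow(Add(5, h), -1), Add(-1, Mul(-2, h)))), Mul(2, h)) = Mul(2, h, Add(h, Mul(Pow(Add(5, h), -1), Add(-1, Mul(-2, h))))))
Pow(Add(831711, Function('X')(-284)), -1) = Pow(Add(831711, Mul(2, -284, Pow(Add(5, -284), -1), Add(-1, Pow(-284, 2), Mul(3, -284)))), -1) = Pow(Add(831711, Mul(2, -284, Pow(-279, -1), Add(-1, 80656, -852))), -1) = Pow(Add(831711, Mul(2, -284, Rational(-1, 279), 79803)), -1) = Pow(Add(831711, Rational(5036456, 31)), -1) = Pow(Rational(30819497, 31), -1) = Rational(31, 30819497)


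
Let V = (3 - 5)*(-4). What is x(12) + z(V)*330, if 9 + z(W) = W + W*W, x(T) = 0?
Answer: 20790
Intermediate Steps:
V = 8 (V = -2*(-4) = 8)
z(W) = -9 + W + W² (z(W) = -9 + (W + W*W) = -9 + (W + W²) = -9 + W + W²)
x(12) + z(V)*330 = 0 + (-9 + 8 + 8²)*330 = 0 + (-9 + 8 + 64)*330 = 0 + 63*330 = 0 + 20790 = 20790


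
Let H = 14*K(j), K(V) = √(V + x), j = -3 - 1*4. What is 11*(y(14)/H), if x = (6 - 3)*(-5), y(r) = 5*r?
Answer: -5*I*√22/2 ≈ -11.726*I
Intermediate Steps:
j = -7 (j = -3 - 4 = -7)
x = -15 (x = 3*(-5) = -15)
K(V) = √(-15 + V) (K(V) = √(V - 15) = √(-15 + V))
H = 14*I*√22 (H = 14*√(-15 - 7) = 14*√(-22) = 14*(I*√22) = 14*I*√22 ≈ 65.666*I)
11*(y(14)/H) = 11*((5*14)/((14*I*√22))) = 11*(70*(-I*√22/308)) = 11*(-5*I*√22/22) = -5*I*√22/2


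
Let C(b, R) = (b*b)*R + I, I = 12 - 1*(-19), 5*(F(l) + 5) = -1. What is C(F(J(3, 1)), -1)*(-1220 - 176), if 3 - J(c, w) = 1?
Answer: -138204/25 ≈ -5528.2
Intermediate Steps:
J(c, w) = 2 (J(c, w) = 3 - 1*1 = 3 - 1 = 2)
F(l) = -26/5 (F(l) = -5 + (1/5)*(-1) = -5 - 1/5 = -26/5)
I = 31 (I = 12 + 19 = 31)
C(b, R) = 31 + R*b**2 (C(b, R) = (b*b)*R + 31 = b**2*R + 31 = R*b**2 + 31 = 31 + R*b**2)
C(F(J(3, 1)), -1)*(-1220 - 176) = (31 - (-26/5)**2)*(-1220 - 176) = (31 - 1*676/25)*(-1396) = (31 - 676/25)*(-1396) = (99/25)*(-1396) = -138204/25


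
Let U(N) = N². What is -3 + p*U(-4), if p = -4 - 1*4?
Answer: -131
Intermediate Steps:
p = -8 (p = -4 - 4 = -8)
-3 + p*U(-4) = -3 - 8*(-4)² = -3 - 8*16 = -3 - 128 = -131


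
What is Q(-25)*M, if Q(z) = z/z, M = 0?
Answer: 0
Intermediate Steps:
Q(z) = 1
Q(-25)*M = 1*0 = 0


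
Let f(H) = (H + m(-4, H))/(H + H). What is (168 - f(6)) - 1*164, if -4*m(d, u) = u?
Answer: 29/8 ≈ 3.6250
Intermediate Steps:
m(d, u) = -u/4
f(H) = 3/8 (f(H) = (H - H/4)/(H + H) = (3*H/4)/((2*H)) = (3*H/4)*(1/(2*H)) = 3/8)
(168 - f(6)) - 1*164 = (168 - 1*3/8) - 1*164 = (168 - 3/8) - 164 = 1341/8 - 164 = 29/8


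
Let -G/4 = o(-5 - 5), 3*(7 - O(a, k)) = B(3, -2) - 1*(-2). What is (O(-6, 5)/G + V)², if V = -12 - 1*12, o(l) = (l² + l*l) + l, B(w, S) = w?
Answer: 46812964/81225 ≈ 576.34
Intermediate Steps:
o(l) = l + 2*l² (o(l) = (l² + l²) + l = 2*l² + l = l + 2*l²)
O(a, k) = 16/3 (O(a, k) = 7 - (3 - 1*(-2))/3 = 7 - (3 + 2)/3 = 7 - ⅓*5 = 7 - 5/3 = 16/3)
G = -760 (G = -4*(-5 - 5)*(1 + 2*(-5 - 5)) = -(-40)*(1 + 2*(-10)) = -(-40)*(1 - 20) = -(-40)*(-19) = -4*190 = -760)
V = -24 (V = -12 - 12 = -24)
(O(-6, 5)/G + V)² = ((16/3)/(-760) - 24)² = ((16/3)*(-1/760) - 24)² = (-2/285 - 24)² = (-6842/285)² = 46812964/81225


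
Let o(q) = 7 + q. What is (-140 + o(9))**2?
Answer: 15376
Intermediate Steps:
(-140 + o(9))**2 = (-140 + (7 + 9))**2 = (-140 + 16)**2 = (-124)**2 = 15376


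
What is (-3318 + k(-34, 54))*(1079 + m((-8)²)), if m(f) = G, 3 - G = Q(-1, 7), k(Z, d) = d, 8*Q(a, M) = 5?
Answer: -3529608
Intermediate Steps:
Q(a, M) = 5/8 (Q(a, M) = (⅛)*5 = 5/8)
G = 19/8 (G = 3 - 1*5/8 = 3 - 5/8 = 19/8 ≈ 2.3750)
m(f) = 19/8
(-3318 + k(-34, 54))*(1079 + m((-8)²)) = (-3318 + 54)*(1079 + 19/8) = -3264*8651/8 = -3529608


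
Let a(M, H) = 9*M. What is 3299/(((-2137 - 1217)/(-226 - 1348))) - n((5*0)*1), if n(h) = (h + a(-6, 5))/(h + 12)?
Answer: 5207719/3354 ≈ 1552.7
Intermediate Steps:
n(h) = (-54 + h)/(12 + h) (n(h) = (h + 9*(-6))/(h + 12) = (h - 54)/(12 + h) = (-54 + h)/(12 + h))
3299/(((-2137 - 1217)/(-226 - 1348))) - n((5*0)*1) = 3299/(((-2137 - 1217)/(-226 - 1348))) - (-54 + (5*0)*1)/(12 + (5*0)*1) = 3299/((-3354/(-1574))) - (-54 + 0*1)/(12 + 0*1) = 3299/((-3354*(-1/1574))) - (-54 + 0)/(12 + 0) = 3299/(1677/787) - (-54)/12 = 3299*(787/1677) - (-54)/12 = 2596313/1677 - 1*(-9/2) = 2596313/1677 + 9/2 = 5207719/3354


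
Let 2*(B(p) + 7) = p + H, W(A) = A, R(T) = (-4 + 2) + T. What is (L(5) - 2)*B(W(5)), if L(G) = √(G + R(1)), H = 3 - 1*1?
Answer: 0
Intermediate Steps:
R(T) = -2 + T
H = 2 (H = 3 - 1 = 2)
L(G) = √(-1 + G) (L(G) = √(G + (-2 + 1)) = √(G - 1) = √(-1 + G))
B(p) = -6 + p/2 (B(p) = -7 + (p + 2)/2 = -7 + (2 + p)/2 = -7 + (1 + p/2) = -6 + p/2)
(L(5) - 2)*B(W(5)) = (√(-1 + 5) - 2)*(-6 + (½)*5) = (√4 - 2)*(-6 + 5/2) = (2 - 2)*(-7/2) = 0*(-7/2) = 0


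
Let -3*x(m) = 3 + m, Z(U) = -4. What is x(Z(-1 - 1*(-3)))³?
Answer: 1/27 ≈ 0.037037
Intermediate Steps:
x(m) = -1 - m/3 (x(m) = -(3 + m)/3 = -1 - m/3)
x(Z(-1 - 1*(-3)))³ = (-1 - ⅓*(-4))³ = (-1 + 4/3)³ = (⅓)³ = 1/27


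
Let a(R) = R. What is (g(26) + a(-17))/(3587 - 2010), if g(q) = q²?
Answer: 659/1577 ≈ 0.41788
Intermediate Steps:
(g(26) + a(-17))/(3587 - 2010) = (26² - 17)/(3587 - 2010) = (676 - 17)/1577 = 659*(1/1577) = 659/1577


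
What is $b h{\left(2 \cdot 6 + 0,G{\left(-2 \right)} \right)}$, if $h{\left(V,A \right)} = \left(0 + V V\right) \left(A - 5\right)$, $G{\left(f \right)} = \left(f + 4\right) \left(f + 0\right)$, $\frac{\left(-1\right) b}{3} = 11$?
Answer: $42768$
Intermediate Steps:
$b = -33$ ($b = \left(-3\right) 11 = -33$)
$G{\left(f \right)} = f \left(4 + f\right)$ ($G{\left(f \right)} = \left(4 + f\right) f = f \left(4 + f\right)$)
$h{\left(V,A \right)} = V^{2} \left(-5 + A\right)$ ($h{\left(V,A \right)} = \left(0 + V^{2}\right) \left(-5 + A\right) = V^{2} \left(-5 + A\right)$)
$b h{\left(2 \cdot 6 + 0,G{\left(-2 \right)} \right)} = - 33 \left(2 \cdot 6 + 0\right)^{2} \left(-5 - 2 \left(4 - 2\right)\right) = - 33 \left(12 + 0\right)^{2} \left(-5 - 4\right) = - 33 \cdot 12^{2} \left(-5 - 4\right) = - 33 \cdot 144 \left(-9\right) = \left(-33\right) \left(-1296\right) = 42768$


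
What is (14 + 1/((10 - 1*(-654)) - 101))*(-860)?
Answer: -6779380/563 ≈ -12042.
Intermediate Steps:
(14 + 1/((10 - 1*(-654)) - 101))*(-860) = (14 + 1/((10 + 654) - 101))*(-860) = (14 + 1/(664 - 101))*(-860) = (14 + 1/563)*(-860) = (7883/563)*(-860) = -6779380/563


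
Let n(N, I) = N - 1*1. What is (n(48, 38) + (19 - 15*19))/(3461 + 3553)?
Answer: -73/2338 ≈ -0.031223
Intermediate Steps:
n(N, I) = -1 + N (n(N, I) = N - 1 = -1 + N)
(n(48, 38) + (19 - 15*19))/(3461 + 3553) = ((-1 + 48) + (19 - 15*19))/(3461 + 3553) = (47 + (19 - 285))/7014 = (47 - 266)*(1/7014) = -219*1/7014 = -73/2338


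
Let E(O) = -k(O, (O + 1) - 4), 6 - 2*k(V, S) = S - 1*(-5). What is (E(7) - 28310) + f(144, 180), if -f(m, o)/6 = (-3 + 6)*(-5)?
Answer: -56437/2 ≈ -28219.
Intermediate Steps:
k(V, S) = ½ - S/2 (k(V, S) = 3 - (S - 1*(-5))/2 = 3 - (S + 5)/2 = 3 - (5 + S)/2 = 3 + (-5/2 - S/2) = ½ - S/2)
f(m, o) = 90 (f(m, o) = -6*(-3 + 6)*(-5) = -18*(-5) = -6*(-15) = 90)
E(O) = -2 + O/2 (E(O) = -(½ - ((O + 1) - 4)/2) = -(½ - ((1 + O) - 4)/2) = -(½ - (-3 + O)/2) = -(½ + (3/2 - O/2)) = -(2 - O/2) = -2 + O/2)
(E(7) - 28310) + f(144, 180) = ((-2 + (½)*7) - 28310) + 90 = ((-2 + 7/2) - 28310) + 90 = (3/2 - 28310) + 90 = -56617/2 + 90 = -56437/2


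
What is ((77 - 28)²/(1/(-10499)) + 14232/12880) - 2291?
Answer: -40588726121/1610 ≈ -2.5210e+7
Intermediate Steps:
((77 - 28)²/(1/(-10499)) + 14232/12880) - 2291 = (49²/(-1/10499) + 14232*(1/12880)) - 2291 = (2401*(-10499) + 1779/1610) - 2291 = (-25208099 + 1779/1610) - 2291 = -40585037611/1610 - 2291 = -40588726121/1610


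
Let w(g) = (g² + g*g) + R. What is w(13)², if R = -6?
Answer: 110224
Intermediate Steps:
w(g) = -6 + 2*g² (w(g) = (g² + g*g) - 6 = (g² + g²) - 6 = 2*g² - 6 = -6 + 2*g²)
w(13)² = (-6 + 2*13²)² = (-6 + 2*169)² = (-6 + 338)² = 332² = 110224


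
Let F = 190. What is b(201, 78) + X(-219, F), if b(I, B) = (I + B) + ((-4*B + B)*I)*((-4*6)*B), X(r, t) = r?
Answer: 88047708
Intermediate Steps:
b(I, B) = B + I + 72*I*B² (b(I, B) = (B + I) + ((-3*B)*I)*(-24*B) = (B + I) + (-3*B*I)*(-24*B) = (B + I) + 72*I*B² = B + I + 72*I*B²)
b(201, 78) + X(-219, F) = (78 + 201 + 72*201*78²) - 219 = (78 + 201 + 72*201*6084) - 219 = (78 + 201 + 88047648) - 219 = 88047927 - 219 = 88047708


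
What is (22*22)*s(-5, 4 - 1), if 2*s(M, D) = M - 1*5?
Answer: -2420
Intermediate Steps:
s(M, D) = -5/2 + M/2 (s(M, D) = (M - 1*5)/2 = (M - 5)/2 = (-5 + M)/2 = -5/2 + M/2)
(22*22)*s(-5, 4 - 1) = (22*22)*(-5/2 + (1/2)*(-5)) = 484*(-5/2 - 5/2) = 484*(-5) = -2420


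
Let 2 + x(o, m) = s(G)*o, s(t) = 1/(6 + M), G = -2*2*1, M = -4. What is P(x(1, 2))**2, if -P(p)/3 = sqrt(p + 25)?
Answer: 423/2 ≈ 211.50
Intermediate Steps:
G = -4 (G = -4*1 = -4)
s(t) = 1/2 (s(t) = 1/(6 - 4) = 1/2)
x(o, m) = -2 + o/2
P(p) = -3*sqrt(25 + p) (P(p) = -3*sqrt(p + 25) = -3*sqrt(25 + p))
P(x(1, 2))**2 = (-3*sqrt(25 + (-2 + (1/2)*1)))**2 = (-3*sqrt(25 + (-2 + 1/2)))**2 = (-3*sqrt(25 - 3/2))**2 = (-3*sqrt(94)/2)**2 = 423/2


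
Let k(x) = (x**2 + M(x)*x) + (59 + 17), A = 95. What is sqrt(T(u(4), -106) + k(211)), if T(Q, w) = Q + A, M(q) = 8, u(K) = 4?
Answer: 4*sqrt(2899) ≈ 215.37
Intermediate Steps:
k(x) = 76 + x**2 + 8*x (k(x) = (x**2 + 8*x) + (59 + 17) = (x**2 + 8*x) + 76 = 76 + x**2 + 8*x)
T(Q, w) = 95 + Q (T(Q, w) = Q + 95 = 95 + Q)
sqrt(T(u(4), -106) + k(211)) = sqrt((95 + 4) + (76 + 211**2 + 8*211)) = sqrt(99 + (76 + 44521 + 1688)) = sqrt(99 + 46285) = sqrt(46384) = 4*sqrt(2899)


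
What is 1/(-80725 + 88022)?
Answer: 1/7297 ≈ 0.00013704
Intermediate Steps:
1/(-80725 + 88022) = 1/7297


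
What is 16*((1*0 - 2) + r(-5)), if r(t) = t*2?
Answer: -192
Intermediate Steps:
r(t) = 2*t
16*((1*0 - 2) + r(-5)) = 16*((1*0 - 2) + 2*(-5)) = 16*((0 - 2) - 10) = 16*(-2 - 10) = 16*(-12) = -192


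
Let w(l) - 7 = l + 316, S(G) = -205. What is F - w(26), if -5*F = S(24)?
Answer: -308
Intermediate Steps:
F = 41 (F = -1/5*(-205) = 41)
w(l) = 323 + l (w(l) = 7 + (l + 316) = 7 + (316 + l) = 323 + l)
F - w(26) = 41 - (323 + 26) = 41 - 1*349 = 41 - 349 = -308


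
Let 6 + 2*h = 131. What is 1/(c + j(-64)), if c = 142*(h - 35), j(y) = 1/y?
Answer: 64/249919 ≈ 0.00025608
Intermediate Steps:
h = 125/2 (h = -3 + (½)*131 = -3 + 131/2 = 125/2 ≈ 62.500)
c = 3905 (c = 142*(125/2 - 35) = 142*(55/2) = 3905)
1/(c + j(-64)) = 1/(3905 + 1/(-64)) = 1/(3905 - 1/64) = 1/(249919/64) = 64/249919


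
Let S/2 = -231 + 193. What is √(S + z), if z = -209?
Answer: I*√285 ≈ 16.882*I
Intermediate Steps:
S = -76 (S = 2*(-231 + 193) = 2*(-38) = -76)
√(S + z) = √(-76 - 209) = √(-285) = I*√285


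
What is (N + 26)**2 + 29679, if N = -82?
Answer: 32815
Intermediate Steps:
(N + 26)**2 + 29679 = (-82 + 26)**2 + 29679 = (-56)**2 + 29679 = 3136 + 29679 = 32815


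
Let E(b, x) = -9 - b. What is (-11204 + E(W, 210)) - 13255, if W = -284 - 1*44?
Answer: -24140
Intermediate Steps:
W = -328 (W = -284 - 44 = -328)
(-11204 + E(W, 210)) - 13255 = (-11204 + (-9 - 1*(-328))) - 13255 = (-11204 + (-9 + 328)) - 13255 = (-11204 + 319) - 13255 = -10885 - 13255 = -24140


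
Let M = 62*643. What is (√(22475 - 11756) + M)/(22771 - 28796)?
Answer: -39866/6025 - 3*√1191/6025 ≈ -6.6339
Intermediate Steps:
M = 39866
(√(22475 - 11756) + M)/(22771 - 28796) = (√(22475 - 11756) + 39866)/(22771 - 28796) = (√10719 + 39866)/(-6025) = (3*√1191 + 39866)*(-1/6025) = (39866 + 3*√1191)*(-1/6025) = -39866/6025 - 3*√1191/6025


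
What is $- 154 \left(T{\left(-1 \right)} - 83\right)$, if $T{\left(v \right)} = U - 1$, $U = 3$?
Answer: $12474$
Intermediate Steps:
$T{\left(v \right)} = 2$ ($T{\left(v \right)} = 3 - 1 = 2$)
$- 154 \left(T{\left(-1 \right)} - 83\right) = - 154 \left(2 - 83\right) = \left(-154\right) \left(-81\right) = 12474$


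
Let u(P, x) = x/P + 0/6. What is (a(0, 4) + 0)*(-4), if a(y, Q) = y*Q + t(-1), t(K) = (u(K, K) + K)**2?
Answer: 0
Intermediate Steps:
u(P, x) = x/P (u(P, x) = x/P + 0*(1/6) = x/P + 0 = x/P)
t(K) = (1 + K)**2 (t(K) = (K/K + K)**2 = (1 + K)**2)
a(y, Q) = Q*y (a(y, Q) = y*Q + (1 - 1)**2 = Q*y + 0**2 = Q*y + 0 = Q*y)
(a(0, 4) + 0)*(-4) = (4*0 + 0)*(-4) = (0 + 0)*(-4) = 0*(-4) = 0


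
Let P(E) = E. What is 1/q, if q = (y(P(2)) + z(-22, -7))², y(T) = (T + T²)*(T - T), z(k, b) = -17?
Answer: 1/289 ≈ 0.0034602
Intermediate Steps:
y(T) = 0 (y(T) = (T + T²)*0 = 0)
q = 289 (q = (0 - 17)² = (-17)² = 289)
1/q = 1/289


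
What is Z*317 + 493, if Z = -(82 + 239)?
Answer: -101264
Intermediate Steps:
Z = -321 (Z = -1*321 = -321)
Z*317 + 493 = -321*317 + 493 = -101757 + 493 = -101264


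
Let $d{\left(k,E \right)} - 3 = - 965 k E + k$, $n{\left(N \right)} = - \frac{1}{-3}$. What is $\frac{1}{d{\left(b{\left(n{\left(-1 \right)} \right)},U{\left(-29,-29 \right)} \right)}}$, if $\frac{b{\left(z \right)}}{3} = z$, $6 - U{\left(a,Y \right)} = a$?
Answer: $- \frac{1}{33771} \approx -2.9611 \cdot 10^{-5}$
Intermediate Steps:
$U{\left(a,Y \right)} = 6 - a$
$n{\left(N \right)} = \frac{1}{3}$ ($n{\left(N \right)} = \left(-1\right) \left(- \frac{1}{3}\right) = \frac{1}{3}$)
$b{\left(z \right)} = 3 z$
$d{\left(k,E \right)} = 3 + k - 965 E k$ ($d{\left(k,E \right)} = 3 + \left(- 965 k E + k\right) = 3 - \left(- k + 965 E k\right) = 3 + k - 965 E k$)
$\frac{1}{d{\left(b{\left(n{\left(-1 \right)} \right)},U{\left(-29,-29 \right)} \right)}} = \frac{1}{3 + 3 \cdot \frac{1}{3} - 965 \left(6 - -29\right) 3 \cdot \frac{1}{3}} = \frac{1}{3 + 1 - 965 \left(6 + 29\right) 1} = \frac{1}{3 + 1 - 33775 \cdot 1} = \frac{1}{3 + 1 - 33775} = \frac{1}{-33771} = - \frac{1}{33771}$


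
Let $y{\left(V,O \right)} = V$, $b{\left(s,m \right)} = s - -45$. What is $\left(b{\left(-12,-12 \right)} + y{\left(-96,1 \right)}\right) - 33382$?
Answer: $-33445$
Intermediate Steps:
$b{\left(s,m \right)} = 45 + s$ ($b{\left(s,m \right)} = s + 45 = 45 + s$)
$\left(b{\left(-12,-12 \right)} + y{\left(-96,1 \right)}\right) - 33382 = \left(\left(45 - 12\right) - 96\right) - 33382 = \left(33 - 96\right) - 33382 = -63 - 33382 = -33445$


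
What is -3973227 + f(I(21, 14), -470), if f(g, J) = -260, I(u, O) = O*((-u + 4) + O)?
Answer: -3973487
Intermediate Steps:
I(u, O) = O*(4 + O - u) (I(u, O) = O*((4 - u) + O) = O*(4 + O - u))
-3973227 + f(I(21, 14), -470) = -3973227 - 260 = -3973487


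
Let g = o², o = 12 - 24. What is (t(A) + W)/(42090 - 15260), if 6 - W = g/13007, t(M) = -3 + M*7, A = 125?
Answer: 5710001/174488905 ≈ 0.032724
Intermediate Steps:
o = -12
g = 144 (g = (-12)² = 144)
t(M) = -3 + 7*M
W = 77898/13007 (W = 6 - 144/13007 = 77898/13007 ≈ 5.9889)
(t(A) + W)/(42090 - 15260) = ((-3 + 7*125) + 77898/13007)/(42090 - 15260) = ((-3 + 875) + 77898/13007)/26830 = (872 + 77898/13007)*(1/26830) = (11420002/13007)*(1/26830) = 5710001/174488905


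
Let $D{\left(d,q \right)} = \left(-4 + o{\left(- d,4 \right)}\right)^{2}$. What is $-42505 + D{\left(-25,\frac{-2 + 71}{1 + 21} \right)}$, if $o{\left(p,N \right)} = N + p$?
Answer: $-41880$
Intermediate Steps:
$D{\left(d,q \right)} = d^{2}$ ($D{\left(d,q \right)} = \left(-4 - \left(-4 + d\right)\right)^{2} = \left(- d\right)^{2} = d^{2}$)
$-42505 + D{\left(-25,\frac{-2 + 71}{1 + 21} \right)} = -42505 + \left(-25\right)^{2} = -42505 + 625 = -41880$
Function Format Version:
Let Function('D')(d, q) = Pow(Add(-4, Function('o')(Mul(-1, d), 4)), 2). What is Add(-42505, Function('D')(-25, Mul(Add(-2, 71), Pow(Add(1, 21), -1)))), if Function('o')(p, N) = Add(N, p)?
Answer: -41880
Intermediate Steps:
Function('D')(d, q) = Pow(d, 2) (Function('D')(d, q) = Pow(Add(-4, Add(4, Mul(-1, d))), 2) = Pow(Mul(-1, d), 2) = Pow(d, 2))
Add(-42505, Function('D')(-25, Mul(Add(-2, 71), Pow(Add(1, 21), -1)))) = Add(-42505, Pow(-25, 2)) = Add(-42505, 625) = -41880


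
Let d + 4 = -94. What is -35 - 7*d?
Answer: 651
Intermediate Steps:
d = -98 (d = -4 - 94 = -98)
-35 - 7*d = -35 - 7*(-98) = -35 + 686 = 651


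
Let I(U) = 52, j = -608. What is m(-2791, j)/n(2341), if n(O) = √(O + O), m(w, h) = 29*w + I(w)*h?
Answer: -112555*√4682/4682 ≈ -1644.9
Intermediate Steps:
m(w, h) = 29*w + 52*h
n(O) = √2*√O (n(O) = √(2*O) = √2*√O)
m(-2791, j)/n(2341) = (29*(-2791) + 52*(-608))/((√2*√2341)) = (-80939 - 31616)/(√4682) = -112555*√4682/4682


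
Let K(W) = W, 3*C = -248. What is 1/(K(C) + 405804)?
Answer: 3/1217164 ≈ 2.4647e-6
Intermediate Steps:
C = -248/3 (C = (1/3)*(-248) = -248/3 ≈ -82.667)
1/(K(C) + 405804) = 1/(-248/3 + 405804) = 1/(1217164/3) = 3/1217164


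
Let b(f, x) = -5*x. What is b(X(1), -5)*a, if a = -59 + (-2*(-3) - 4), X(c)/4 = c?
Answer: -1425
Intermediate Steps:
X(c) = 4*c
a = -57 (a = -59 + (6 - 4) = -59 + 2 = -57)
b(X(1), -5)*a = -5*(-5)*(-57) = 25*(-57) = -1425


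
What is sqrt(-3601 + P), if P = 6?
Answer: I*sqrt(3595) ≈ 59.958*I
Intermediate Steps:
sqrt(-3601 + P) = sqrt(-3601 + 6) = sqrt(-3595) = I*sqrt(3595)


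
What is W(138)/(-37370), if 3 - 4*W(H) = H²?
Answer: 19041/149480 ≈ 0.12738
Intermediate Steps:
W(H) = ¾ - H²/4
W(138)/(-37370) = (¾ - ¼*138²)/(-37370) = (¾ - ¼*19044)*(-1/37370) = (¾ - 4761)*(-1/37370) = -19041/4*(-1/37370) = 19041/149480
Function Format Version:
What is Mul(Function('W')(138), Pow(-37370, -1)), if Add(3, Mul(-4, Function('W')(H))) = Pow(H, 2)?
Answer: Rational(19041, 149480) ≈ 0.12738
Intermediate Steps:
Function('W')(H) = Add(Rational(3, 4), Mul(Rational(-1, 4), Pow(H, 2)))
Mul(Function('W')(138), Pow(-37370, -1)) = Mul(Add(Rational(3, 4), Mul(Rational(-1, 4), Pow(138, 2))), Pow(-37370, -1)) = Mul(Add(Rational(3, 4), Mul(Rational(-1, 4), 19044)), Rational(-1, 37370)) = Mul(Add(Rational(3, 4), -4761), Rational(-1, 37370)) = Mul(Rational(-19041, 4), Rational(-1, 37370)) = Rational(19041, 149480)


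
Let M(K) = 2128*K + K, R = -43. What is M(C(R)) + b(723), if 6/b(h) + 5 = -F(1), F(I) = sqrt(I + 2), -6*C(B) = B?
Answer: 1006927/66 + 3*sqrt(3)/11 ≈ 15257.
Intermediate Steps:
C(B) = -B/6
F(I) = sqrt(2 + I)
M(K) = 2129*K
b(h) = 6/(-5 - sqrt(3)) (b(h) = 6/(-5 - sqrt(2 + 1)) = 6/(-5 - sqrt(3)))
M(C(R)) + b(723) = 2129*(-1/6*(-43)) + (-15/11 + 3*sqrt(3)/11) = 2129*(43/6) + (-15/11 + 3*sqrt(3)/11) = 91547/6 + (-15/11 + 3*sqrt(3)/11) = 1006927/66 + 3*sqrt(3)/11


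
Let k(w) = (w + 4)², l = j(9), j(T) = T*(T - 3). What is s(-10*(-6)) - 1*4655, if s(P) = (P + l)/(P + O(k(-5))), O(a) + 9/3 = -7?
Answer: -116318/25 ≈ -4652.7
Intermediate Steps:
j(T) = T*(-3 + T)
l = 54 (l = 9*(-3 + 9) = 9*6 = 54)
k(w) = (4 + w)²
O(a) = -10 (O(a) = -3 - 7 = -10)
s(P) = (54 + P)/(-10 + P) (s(P) = (P + 54)/(P - 10) = (54 + P)/(-10 + P))
s(-10*(-6)) - 1*4655 = (54 - 10*(-6))/(-10 - 10*(-6)) - 1*4655 = (54 + 60)/(-10 + 60) - 4655 = 114/50 - 4655 = (1/50)*114 - 4655 = 57/25 - 4655 = -116318/25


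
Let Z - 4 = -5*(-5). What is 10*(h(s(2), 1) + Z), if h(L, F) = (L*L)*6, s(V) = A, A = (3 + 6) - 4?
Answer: 1790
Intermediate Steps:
A = 5 (A = 9 - 4 = 5)
s(V) = 5
h(L, F) = 6*L² (h(L, F) = L²*6 = 6*L²)
Z = 29 (Z = 4 - 5*(-5) = 4 + 25 = 29)
10*(h(s(2), 1) + Z) = 10*(6*5² + 29) = 10*(6*25 + 29) = 10*(150 + 29) = 10*179 = 1790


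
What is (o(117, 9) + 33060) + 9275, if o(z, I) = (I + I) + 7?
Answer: 42360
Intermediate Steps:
o(z, I) = 7 + 2*I (o(z, I) = 2*I + 7 = 7 + 2*I)
(o(117, 9) + 33060) + 9275 = ((7 + 2*9) + 33060) + 9275 = ((7 + 18) + 33060) + 9275 = (25 + 33060) + 9275 = 33085 + 9275 = 42360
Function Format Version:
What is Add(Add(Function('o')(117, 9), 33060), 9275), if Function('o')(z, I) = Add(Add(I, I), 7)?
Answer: 42360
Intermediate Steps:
Function('o')(z, I) = Add(7, Mul(2, I)) (Function('o')(z, I) = Add(Mul(2, I), 7) = Add(7, Mul(2, I)))
Add(Add(Function('o')(117, 9), 33060), 9275) = Add(Add(Add(7, Mul(2, 9)), 33060), 9275) = Add(Add(Add(7, 18), 33060), 9275) = Add(Add(25, 33060), 9275) = Add(33085, 9275) = 42360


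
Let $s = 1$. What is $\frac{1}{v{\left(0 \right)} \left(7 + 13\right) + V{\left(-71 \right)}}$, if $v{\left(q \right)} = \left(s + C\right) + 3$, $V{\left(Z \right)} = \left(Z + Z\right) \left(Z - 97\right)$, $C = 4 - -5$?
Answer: $\frac{1}{24116} \approx 4.1466 \cdot 10^{-5}$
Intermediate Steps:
$C = 9$ ($C = 4 + 5 = 9$)
$V{\left(Z \right)} = 2 Z \left(-97 + Z\right)$
$v{\left(q \right)} = 13$ ($v{\left(q \right)} = \left(1 + 9\right) + 3 = 10 + 3 = 13$)
$\frac{1}{v{\left(0 \right)} \left(7 + 13\right) + V{\left(-71 \right)}} = \frac{1}{13 \left(7 + 13\right) + 2 \left(-71\right) \left(-97 - 71\right)} = \frac{1}{13 \cdot 20 + 2 \left(-71\right) \left(-168\right)} = \frac{1}{260 + 23856} = \frac{1}{24116}$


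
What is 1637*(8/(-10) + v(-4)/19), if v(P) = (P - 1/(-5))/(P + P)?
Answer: -50747/40 ≈ -1268.7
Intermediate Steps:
v(P) = (⅕ + P)/(2*P) (v(P) = (P - 1*(-⅕))/((2*P)) = (P + ⅕)*(1/(2*P)) = (⅕ + P)*(1/(2*P)) = (⅕ + P)/(2*P))
1637*(8/(-10) + v(-4)/19) = 1637*(8/(-10) + ((⅒)*(1 + 5*(-4))/(-4))/19) = 1637*(8*(-⅒) + ((⅒)*(-¼)*(1 - 20))*(1/19)) = 1637*(-⅘ + ((⅒)*(-¼)*(-19))*(1/19)) = 1637*(-⅘ + (19/40)*(1/19)) = 1637*(-⅘ + 1/40) = 1637*(-31/40) = -50747/40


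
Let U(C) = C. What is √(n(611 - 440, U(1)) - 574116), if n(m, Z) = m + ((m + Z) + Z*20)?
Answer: I*√573753 ≈ 757.46*I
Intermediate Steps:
n(m, Z) = 2*m + 21*Z (n(m, Z) = m + ((Z + m) + 20*Z) = m + (m + 21*Z) = 2*m + 21*Z)
√(n(611 - 440, U(1)) - 574116) = √((2*(611 - 440) + 21*1) - 574116) = √((2*171 + 21) - 574116) = √((342 + 21) - 574116) = √(363 - 574116) = √(-573753) = I*√573753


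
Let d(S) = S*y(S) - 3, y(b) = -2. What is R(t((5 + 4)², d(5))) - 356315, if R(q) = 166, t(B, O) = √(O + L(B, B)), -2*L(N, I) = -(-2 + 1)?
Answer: -356149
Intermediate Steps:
L(N, I) = -½ (L(N, I) = -(-1)*(-2 + 1)/2 = -(-1)*(-1)/2 = -½*1 = -½)
d(S) = -3 - 2*S (d(S) = S*(-2) - 3 = -2*S - 3 = -3 - 2*S)
t(B, O) = √(-½ + O) (t(B, O) = √(O - ½) = √(-½ + O))
R(t((5 + 4)², d(5))) - 356315 = 166 - 356315 = -356149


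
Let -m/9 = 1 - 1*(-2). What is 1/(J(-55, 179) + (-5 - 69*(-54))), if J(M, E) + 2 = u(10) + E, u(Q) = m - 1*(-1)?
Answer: 1/3872 ≈ 0.00025826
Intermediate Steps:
m = -27 (m = -9*(1 - 1*(-2)) = -9*(1 + 2) = -9*3 = -27)
u(Q) = -26 (u(Q) = -27 - 1*(-1) = -27 + 1 = -26)
J(M, E) = -28 + E (J(M, E) = -2 + (-26 + E) = -28 + E)
1/(J(-55, 179) + (-5 - 69*(-54))) = 1/((-28 + 179) + (-5 - 69*(-54))) = 1/(151 + (-5 + 3726)) = 1/(151 + 3721) = 1/3872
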